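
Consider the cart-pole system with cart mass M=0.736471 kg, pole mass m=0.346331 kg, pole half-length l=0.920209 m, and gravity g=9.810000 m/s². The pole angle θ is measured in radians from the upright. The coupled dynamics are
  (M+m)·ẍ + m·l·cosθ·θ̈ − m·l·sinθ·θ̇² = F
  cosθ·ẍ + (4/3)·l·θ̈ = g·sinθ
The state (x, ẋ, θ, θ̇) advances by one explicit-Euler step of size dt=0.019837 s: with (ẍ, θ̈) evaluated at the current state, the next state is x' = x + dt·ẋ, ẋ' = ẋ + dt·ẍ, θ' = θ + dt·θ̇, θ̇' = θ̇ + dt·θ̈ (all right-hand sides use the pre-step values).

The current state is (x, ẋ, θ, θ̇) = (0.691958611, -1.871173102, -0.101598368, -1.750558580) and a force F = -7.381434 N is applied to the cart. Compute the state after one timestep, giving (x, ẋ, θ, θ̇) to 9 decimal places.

(0.654840150, -2.044705521, -0.136324199, -1.625939806)

sinθ=-0.101423671, cosθ=0.994843324
temp = (F + m·l·θ̇²·sinθ)/(M+m) = (-7.381434 + -0.099053646)/1.082802 = -6.908453851
θ̈ = (g·sinθ − cosθ·temp)/(l·(4/3 − m·cos²θ/(M+m))) = 6.282138145
ẍ = temp − m·l·θ̈·cosθ/(M+m) = -8.747916468
Euler: x'=0.691958611+0.019837·-1.871173102=0.654840150, ẋ'=-1.871173102+0.019837·-8.747916468=-2.044705521
       θ'=-0.101598368+0.019837·-1.750558580=-0.136324199, θ̇'=-1.750558580+0.019837·6.282138145=-1.625939806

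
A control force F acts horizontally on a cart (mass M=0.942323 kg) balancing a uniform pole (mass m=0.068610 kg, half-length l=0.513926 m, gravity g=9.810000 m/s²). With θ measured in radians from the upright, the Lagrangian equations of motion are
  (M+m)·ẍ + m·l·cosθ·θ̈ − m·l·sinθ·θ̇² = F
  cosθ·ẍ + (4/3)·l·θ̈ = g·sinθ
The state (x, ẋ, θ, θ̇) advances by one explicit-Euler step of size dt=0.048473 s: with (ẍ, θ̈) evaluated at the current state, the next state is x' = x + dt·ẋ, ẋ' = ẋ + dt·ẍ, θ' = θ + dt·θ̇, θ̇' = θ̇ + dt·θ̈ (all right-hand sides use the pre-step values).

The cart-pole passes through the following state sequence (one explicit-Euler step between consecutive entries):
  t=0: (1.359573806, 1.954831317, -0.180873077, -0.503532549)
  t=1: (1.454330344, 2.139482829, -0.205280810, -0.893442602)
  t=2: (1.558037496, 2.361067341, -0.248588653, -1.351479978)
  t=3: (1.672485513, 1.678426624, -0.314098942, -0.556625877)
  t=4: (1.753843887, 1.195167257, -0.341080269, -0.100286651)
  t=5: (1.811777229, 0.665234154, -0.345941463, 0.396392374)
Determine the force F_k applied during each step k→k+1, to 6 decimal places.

step 0→1:
  ẍ = (ẋ'−ẋ)/dt = (2.139482829−1.954831317)/0.048473 = 3.809368
  θ̈ = (θ̇'−θ̇)/dt = (-0.893442602−-0.503532549)/0.048473 = -8.043861
  sinθ=-0.179888, cosθ=0.983687
  F = (M+m)·ẍ + m·l·cosθ·θ̈ − m·l·sinθ·θ̇² = 3.851016 + -0.279003 − -0.001608 = 3.573621
step 1→2:
  ẍ = (ẋ'−ẋ)/dt = (2.361067341−2.139482829)/0.048473 = 4.571298
  θ̈ = (θ̇'−θ̇)/dt = (-1.351479978−-0.893442602)/0.048473 = -9.449330
  sinθ=-0.203842, cosθ=0.979004
  F = (M+m)·ẍ + m·l·cosθ·θ̈ − m·l·sinθ·θ̇² = 4.621276 + -0.326192 − -0.005737 = 4.300821
step 2→3:
  ẍ = (ẋ'−ẋ)/dt = (1.678426624−2.361067341)/0.048473 = -14.082906
  θ̈ = (θ̇'−θ̇)/dt = (-0.556625877−-1.351479978)/0.048473 = 16.397873
  sinθ=-0.246036, cosθ=0.969261
  F = (M+m)·ẍ + m·l·cosθ·θ̈ − m·l·sinθ·θ̇² = -14.236875 + 0.560423 − -0.015846 = -13.660606
step 3→4:
  ẍ = (ẋ'−ẋ)/dt = (1.195167257−1.678426624)/0.048473 = -9.969661
  θ̈ = (θ̇'−θ̇)/dt = (-0.100286651−-0.556625877)/0.048473 = 9.414297
  sinθ=-0.308960, cosθ=0.951075
  F = (M+m)·ẍ + m·l·cosθ·θ̈ − m·l·sinθ·θ̇² = -10.078659 + 0.315712 − -0.003375 = -9.759572
step 4→5:
  ẍ = (ẋ'−ẋ)/dt = (0.665234154−1.195167257)/0.048473 = -10.932542
  θ̈ = (θ̇'−θ̇)/dt = (0.396392374−-0.100286651)/0.048473 = 10.246509
  sinθ=-0.334505, cosθ=0.942394
  F = (M+m)·ẍ + m·l·cosθ·θ̈ − m·l·sinθ·θ̇² = -11.052067 + 0.340484 − -0.000119 = -10.711465

F_0 = 3.573621 N
F_1 = 4.300821 N
F_2 = -13.660606 N
F_3 = -9.759572 N
F_4 = -10.711465 N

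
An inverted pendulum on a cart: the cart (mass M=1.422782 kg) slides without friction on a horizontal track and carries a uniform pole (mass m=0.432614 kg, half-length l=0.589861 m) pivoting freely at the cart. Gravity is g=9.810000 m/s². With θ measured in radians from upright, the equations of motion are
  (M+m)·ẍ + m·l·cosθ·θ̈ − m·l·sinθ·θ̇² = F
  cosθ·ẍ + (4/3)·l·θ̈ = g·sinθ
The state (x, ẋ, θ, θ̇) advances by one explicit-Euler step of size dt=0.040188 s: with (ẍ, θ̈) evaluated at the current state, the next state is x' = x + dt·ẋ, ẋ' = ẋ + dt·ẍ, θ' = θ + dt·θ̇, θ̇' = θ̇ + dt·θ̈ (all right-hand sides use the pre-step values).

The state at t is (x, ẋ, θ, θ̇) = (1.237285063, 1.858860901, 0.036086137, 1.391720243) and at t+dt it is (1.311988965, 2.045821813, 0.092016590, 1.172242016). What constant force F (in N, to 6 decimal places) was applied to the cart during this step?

F = 7.221047 N

ẍ = (ẋ'−ẋ)/dt = (2.045821813−1.858860901)/0.040188 = 4.652158
θ̈ = (θ̇'−θ̇)/dt = (1.172242016−1.391720243)/0.040188 = -5.461288
sinθ=0.036078, cosθ=0.999349
F = (M+m)·ẍ + m·l·cosθ·θ̈ − m·l·sinθ·θ̇² = 8.631595 + -1.392716 − 0.017832 = 7.221047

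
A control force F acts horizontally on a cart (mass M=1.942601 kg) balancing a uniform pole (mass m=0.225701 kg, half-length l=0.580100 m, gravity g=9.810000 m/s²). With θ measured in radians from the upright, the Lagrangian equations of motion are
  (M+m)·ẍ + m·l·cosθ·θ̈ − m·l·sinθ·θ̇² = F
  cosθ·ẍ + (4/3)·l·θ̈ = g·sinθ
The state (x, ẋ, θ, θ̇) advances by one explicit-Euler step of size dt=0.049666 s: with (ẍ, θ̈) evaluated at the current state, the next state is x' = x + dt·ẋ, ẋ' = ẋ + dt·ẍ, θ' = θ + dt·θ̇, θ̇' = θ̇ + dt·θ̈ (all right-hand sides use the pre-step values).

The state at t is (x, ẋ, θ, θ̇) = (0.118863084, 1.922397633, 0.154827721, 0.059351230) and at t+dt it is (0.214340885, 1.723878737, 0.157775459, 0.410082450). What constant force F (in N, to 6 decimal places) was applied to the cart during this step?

F = -7.753409 N

ẍ = (ẋ'−ẋ)/dt = (1.723878737−1.922397633)/0.049666 = -3.997078
θ̈ = (θ̇'−θ̇)/dt = (0.410082450−0.059351230)/0.049666 = 7.061797
sinθ=0.154210, cosθ=0.988038
F = (M+m)·ẍ + m·l·cosθ·θ̈ − m·l·sinθ·θ̇² = -8.666873 + 0.913535 − 0.000071 = -7.753409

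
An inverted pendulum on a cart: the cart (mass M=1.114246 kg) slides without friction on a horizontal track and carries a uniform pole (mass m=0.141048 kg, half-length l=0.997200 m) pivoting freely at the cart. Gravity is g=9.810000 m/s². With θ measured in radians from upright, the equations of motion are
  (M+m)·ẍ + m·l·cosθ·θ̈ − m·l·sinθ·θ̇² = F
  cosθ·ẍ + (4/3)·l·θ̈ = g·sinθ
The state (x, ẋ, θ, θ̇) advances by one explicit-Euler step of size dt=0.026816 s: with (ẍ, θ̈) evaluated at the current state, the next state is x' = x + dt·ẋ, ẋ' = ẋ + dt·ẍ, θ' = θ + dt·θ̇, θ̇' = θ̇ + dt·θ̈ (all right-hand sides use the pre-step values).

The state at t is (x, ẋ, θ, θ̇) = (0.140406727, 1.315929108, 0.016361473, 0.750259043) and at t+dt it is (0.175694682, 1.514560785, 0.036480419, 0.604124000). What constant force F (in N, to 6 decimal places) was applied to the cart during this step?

F = 8.530535 N

ẍ = (ẋ'−ẋ)/dt = (1.514560785−1.315929108)/0.026816 = 7.407208
θ̈ = (θ̇'−θ̇)/dt = (0.604124000−0.750259043)/0.026816 = -5.449547
sinθ=0.016361, cosθ=0.999866
F = (M+m)·ẍ + m·l·cosθ·θ̈ − m·l·sinθ·θ̇² = 9.298223 + -0.766393 − 0.001295 = 8.530535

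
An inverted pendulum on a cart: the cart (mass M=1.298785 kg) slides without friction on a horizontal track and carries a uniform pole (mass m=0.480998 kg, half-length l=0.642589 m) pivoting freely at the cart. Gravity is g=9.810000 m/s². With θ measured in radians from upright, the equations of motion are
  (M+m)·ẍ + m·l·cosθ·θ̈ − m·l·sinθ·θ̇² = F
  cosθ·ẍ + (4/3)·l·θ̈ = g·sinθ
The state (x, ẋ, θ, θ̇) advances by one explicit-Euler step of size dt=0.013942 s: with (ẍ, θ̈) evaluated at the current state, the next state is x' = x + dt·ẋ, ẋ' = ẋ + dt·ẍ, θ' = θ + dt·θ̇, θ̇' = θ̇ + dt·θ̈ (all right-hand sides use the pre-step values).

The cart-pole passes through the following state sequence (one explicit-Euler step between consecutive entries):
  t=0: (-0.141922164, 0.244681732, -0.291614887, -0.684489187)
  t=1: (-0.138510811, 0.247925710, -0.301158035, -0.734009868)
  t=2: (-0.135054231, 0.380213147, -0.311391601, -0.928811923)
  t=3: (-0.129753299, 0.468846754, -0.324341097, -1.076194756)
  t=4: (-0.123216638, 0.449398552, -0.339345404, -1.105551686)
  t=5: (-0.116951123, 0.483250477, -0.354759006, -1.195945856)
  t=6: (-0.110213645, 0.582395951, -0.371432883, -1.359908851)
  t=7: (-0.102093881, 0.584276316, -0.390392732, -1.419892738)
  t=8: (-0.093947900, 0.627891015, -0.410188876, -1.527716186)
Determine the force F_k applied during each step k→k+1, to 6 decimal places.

F_0 = -0.595740 N
F_1 = 12.812455 N
F_2 = 8.286090 N
F_3 = -2.985490 N
F_4 = 2.557467 N
F_5 = 9.401505 N
F_6 = -0.791613 N
F_7 = 3.594310 N

step 0→1:
  ẍ = (ẋ'−ẋ)/dt = (0.247925710−0.244681732)/0.013942 = 0.232677
  θ̈ = (θ̇'−θ̇)/dt = (-0.734009868−-0.684489187)/0.013942 = -3.551907
  sinθ=-0.287499, cosθ=0.957781
  F = (M+m)·ẍ + m·l·cosθ·θ̈ − m·l·sinθ·θ̇² = 0.414114 + -1.051488 − -0.041634 = -0.595740
step 1→2:
  ẍ = (ẋ'−ẋ)/dt = (0.380213147−0.247925710)/0.013942 = 9.488412
  θ̈ = (θ̇'−θ̇)/dt = (-0.928811923−-0.734009868)/0.013942 = -13.972318
  sinθ=-0.296626, cosθ=0.954994
  F = (M+m)·ẍ + m·l·cosθ·θ̈ − m·l·sinθ·θ̇² = 16.887314 + -4.124255 − -0.049396 = 12.812455
step 2→3:
  ẍ = (ẋ'−ẋ)/dt = (0.468846754−0.380213147)/0.013942 = 6.357309
  θ̈ = (θ̇'−θ̇)/dt = (-1.076194756−-0.928811923)/0.013942 = -10.571140
  sinθ=-0.306384, cosθ=0.951908
  F = (M+m)·ẍ + m·l·cosθ·θ̈ − m·l·sinθ·θ̇² = 11.314631 + -3.110236 − -0.081695 = 8.286090
step 3→4:
  ẍ = (ẋ'−ẋ)/dt = (0.449398552−0.468846754)/0.013942 = -1.394936
  θ̈ = (θ̇'−θ̇)/dt = (-1.105551686−-1.076194756)/0.013942 = -2.105647
  sinθ=-0.318684, cosθ=0.947861
  F = (M+m)·ẍ + m·l·cosθ·θ̈ − m·l·sinθ·θ̇² = -2.482684 + -0.616889 − -0.114082 = -2.985490
step 4→5:
  ẍ = (ẋ'−ẋ)/dt = (0.483250477−0.449398552)/0.013942 = 2.428054
  θ̈ = (θ̇'−θ̇)/dt = (-1.195945856−-1.105551686)/0.013942 = -6.483587
  sinθ=-0.332870, cosθ=0.942973
  F = (M+m)·ẍ + m·l·cosθ·θ̈ − m·l·sinθ·θ̇² = 4.321409 + -1.889692 − -0.125750 = 2.557467
step 5→6:
  ẍ = (ẋ'−ẋ)/dt = (0.582395951−0.483250477)/0.013942 = 7.111281
  θ̈ = (θ̇'−θ̇)/dt = (-1.359908851−-1.195945856)/0.013942 = -11.760364
  sinθ=-0.347364, cosθ=0.937730
  F = (M+m)·ẍ + m·l·cosθ·θ̈ − m·l·sinθ·θ̇² = 12.656536 + -3.408594 − -0.153562 = 9.401505
step 6→7:
  ẍ = (ẋ'−ẋ)/dt = (0.584276316−0.582395951)/0.013942 = 0.134871
  θ̈ = (θ̇'−θ̇)/dt = (-1.419892738−-1.359908851)/0.013942 = -4.302388
  sinθ=-0.362951, cosθ=0.931808
  F = (M+m)·ẍ + m·l·cosθ·θ̈ − m·l·sinθ·θ̇² = 0.240040 + -1.239118 − -0.207465 = -0.791613
step 7→8:
  ẍ = (ẋ'−ẋ)/dt = (0.627891015−0.584276316)/0.013942 = 3.128296
  θ̈ = (θ̇'−θ̇)/dt = (-1.527716186−-1.419892738)/0.013942 = -7.733715
  sinθ=-0.380552, cosθ=0.924760
  F = (M+m)·ẍ + m·l·cosθ·θ̈ − m·l·sinθ·θ̇² = 5.567688 + -2.210516 − -0.237138 = 3.594310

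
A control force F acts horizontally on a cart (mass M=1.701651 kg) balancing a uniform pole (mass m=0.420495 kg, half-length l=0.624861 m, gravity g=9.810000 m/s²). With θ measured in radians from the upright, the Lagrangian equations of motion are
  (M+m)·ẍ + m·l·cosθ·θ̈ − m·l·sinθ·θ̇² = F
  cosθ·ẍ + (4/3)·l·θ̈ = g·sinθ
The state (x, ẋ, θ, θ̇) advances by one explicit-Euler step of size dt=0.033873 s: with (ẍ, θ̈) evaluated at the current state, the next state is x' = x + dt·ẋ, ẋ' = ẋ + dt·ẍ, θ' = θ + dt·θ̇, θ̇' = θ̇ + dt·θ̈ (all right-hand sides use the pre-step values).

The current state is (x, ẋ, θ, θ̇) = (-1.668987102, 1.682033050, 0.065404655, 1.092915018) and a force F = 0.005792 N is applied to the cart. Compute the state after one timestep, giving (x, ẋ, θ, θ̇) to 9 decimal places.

(-1.612011596, 1.678745877, 0.102424965, 1.122919573)

sinθ=0.065358034, cosθ=0.997861878
temp = (F + m·l·θ̇²·sinθ)/(M+m) = (0.005792 + 0.020512379)/2.122146 = 0.012395179
θ̈ = (g·sinθ − cosθ·temp)/(l·(4/3 − m·cos²θ/(M+m))) = 0.885795627
ẍ = temp − m·l·θ̈·cosθ/(M+m) = -0.097044034
Euler: x'=-1.668987102+0.033873·1.682033050=-1.612011596, ẋ'=1.682033050+0.033873·-0.097044034=1.678745877
       θ'=0.065404655+0.033873·1.092915018=0.102424965, θ̇'=1.092915018+0.033873·0.885795627=1.122919573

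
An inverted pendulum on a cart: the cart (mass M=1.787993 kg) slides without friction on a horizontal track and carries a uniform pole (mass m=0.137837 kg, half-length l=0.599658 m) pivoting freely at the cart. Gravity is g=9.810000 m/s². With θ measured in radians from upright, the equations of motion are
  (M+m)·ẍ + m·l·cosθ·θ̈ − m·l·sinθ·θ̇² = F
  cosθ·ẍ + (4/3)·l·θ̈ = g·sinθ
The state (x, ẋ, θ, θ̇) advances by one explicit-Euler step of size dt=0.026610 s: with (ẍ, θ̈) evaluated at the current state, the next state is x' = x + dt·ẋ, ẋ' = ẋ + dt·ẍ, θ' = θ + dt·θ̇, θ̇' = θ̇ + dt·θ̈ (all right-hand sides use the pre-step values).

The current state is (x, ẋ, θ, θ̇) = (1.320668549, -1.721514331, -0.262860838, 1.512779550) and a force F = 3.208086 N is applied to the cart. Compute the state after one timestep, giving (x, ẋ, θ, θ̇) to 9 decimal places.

sinθ=-0.259844181, cosθ=0.965650559
temp = (F + m·l·θ̇²·sinθ)/(M+m) = (3.208086 + -0.049151155)/1.925830 = 1.640297869
θ̈ = (g·sinθ − cosθ·temp)/(l·(4/3 − m·cos²θ/(M+m))) = -5.441609738
ẍ = temp − m·l·θ̈·cosθ/(M+m) = 1.865825046
Euler: x'=1.320668549+0.026610·-1.721514331=1.274859053, ẋ'=-1.721514331+0.026610·1.865825046=-1.671864727
       θ'=-0.262860838+0.026610·1.512779550=-0.222605774, θ̇'=1.512779550+0.026610·-5.441609738=1.367978315

(1.274859053, -1.671864727, -0.222605774, 1.367978315)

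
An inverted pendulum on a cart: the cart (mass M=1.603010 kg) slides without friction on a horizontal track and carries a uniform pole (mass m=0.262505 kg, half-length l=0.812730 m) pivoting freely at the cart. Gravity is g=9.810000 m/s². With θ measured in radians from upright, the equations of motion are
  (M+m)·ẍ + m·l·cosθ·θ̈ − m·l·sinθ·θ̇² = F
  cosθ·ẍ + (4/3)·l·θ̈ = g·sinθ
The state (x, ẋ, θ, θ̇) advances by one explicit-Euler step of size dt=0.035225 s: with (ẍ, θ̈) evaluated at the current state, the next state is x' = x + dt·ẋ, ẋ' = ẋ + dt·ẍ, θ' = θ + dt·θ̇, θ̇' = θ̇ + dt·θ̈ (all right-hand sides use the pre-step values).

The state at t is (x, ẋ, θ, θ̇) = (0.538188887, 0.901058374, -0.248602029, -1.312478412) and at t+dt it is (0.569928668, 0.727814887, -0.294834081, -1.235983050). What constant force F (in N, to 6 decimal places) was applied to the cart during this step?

F = -8.635482 N

ẍ = (ẋ'−ẋ)/dt = (0.727814887−0.901058374)/0.035225 = -4.918197
θ̈ = (θ̇'−θ̇)/dt = (-1.235983050−-1.312478412)/0.035225 = 2.171621
sinθ=-0.246049, cosθ=0.969257
F = (M+m)·ẍ + m·l·cosθ·θ̈ − m·l·sinθ·θ̇² = -9.174970 + 0.449063 − -0.090425 = -8.635482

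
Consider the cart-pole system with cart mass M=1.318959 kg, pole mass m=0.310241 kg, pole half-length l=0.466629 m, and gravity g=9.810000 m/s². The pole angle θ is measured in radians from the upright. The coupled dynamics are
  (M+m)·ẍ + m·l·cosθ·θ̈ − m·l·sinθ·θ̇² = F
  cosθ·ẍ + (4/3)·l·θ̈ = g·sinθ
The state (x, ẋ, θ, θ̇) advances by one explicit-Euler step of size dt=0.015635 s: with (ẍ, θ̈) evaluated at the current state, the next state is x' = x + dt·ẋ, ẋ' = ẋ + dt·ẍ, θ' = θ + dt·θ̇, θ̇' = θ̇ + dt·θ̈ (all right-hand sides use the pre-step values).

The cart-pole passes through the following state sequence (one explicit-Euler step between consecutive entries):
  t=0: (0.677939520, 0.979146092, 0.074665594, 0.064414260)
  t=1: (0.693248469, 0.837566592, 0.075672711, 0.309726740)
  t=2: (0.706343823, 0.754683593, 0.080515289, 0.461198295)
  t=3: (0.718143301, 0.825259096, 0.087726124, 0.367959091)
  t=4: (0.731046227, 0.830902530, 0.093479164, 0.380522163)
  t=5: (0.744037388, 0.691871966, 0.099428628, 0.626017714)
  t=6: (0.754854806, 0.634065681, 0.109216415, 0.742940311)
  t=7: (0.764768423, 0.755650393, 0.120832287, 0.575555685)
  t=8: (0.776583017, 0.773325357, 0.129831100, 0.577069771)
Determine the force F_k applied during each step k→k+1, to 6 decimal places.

step 0→1:
  ẍ = (ẋ'−ẋ)/dt = (0.837566592−0.979146092)/0.015635 = -9.055293
  θ̈ = (θ̇'−θ̇)/dt = (0.309726740−0.064414260)/0.015635 = 15.689957
  sinθ=0.074596, cosθ=0.997214
  F = (M+m)·ẍ + m·l·cosθ·θ̈ − m·l·sinθ·θ̇² = -14.752883 + 2.265067 − 0.000045 = -12.487861
step 1→2:
  ẍ = (ẋ'−ẋ)/dt = (0.754683593−0.837566592)/0.015635 = -5.301119
  θ̈ = (θ̇'−θ̇)/dt = (0.461198295−0.309726740)/0.015635 = 9.687979
  sinθ=0.075601, cosθ=0.997138
  F = (M+m)·ẍ + m·l·cosθ·θ̈ − m·l·sinθ·θ̇² = -8.636583 + 1.398490 − 0.001050 = -7.239143
step 2→3:
  ẍ = (ẋ'−ẋ)/dt = (0.825259096−0.754683593)/0.015635 = 4.513943
  θ̈ = (θ̇'−θ̇)/dt = (0.367959091−0.461198295)/0.015635 = -5.963492
  sinθ=0.080428, cosθ=0.996760
  F = (M+m)·ẍ + m·l·cosθ·θ̈ − m·l·sinθ·θ̇² = 7.354116 + -0.860523 − 0.002477 = 6.491117
step 3→4:
  ẍ = (ẋ'−ẋ)/dt = (0.830902530−0.825259096)/0.015635 = 0.360949
  θ̈ = (θ̇'−θ̇)/dt = (0.380522163−0.367959091)/0.015635 = 0.803522
  sinθ=0.087614, cosθ=0.996155
  F = (M+m)·ẍ + m·l·cosθ·θ̈ − m·l·sinθ·θ̇² = 0.588058 + 0.115877 − 0.001717 = 0.702217
step 4→5:
  ẍ = (ẋ'−ẋ)/dt = (0.691871966−0.830902530)/0.015635 = -8.892265
  θ̈ = (θ̇'−θ̇)/dt = (0.626017714−0.380522163)/0.015635 = 15.701666
  sinθ=0.093343, cosθ=0.995634
  F = (M+m)·ẍ + m·l·cosθ·θ̈ − m·l·sinθ·θ̇² = -14.487278 + 2.263166 − 0.001957 = -12.226069
step 5→6:
  ẍ = (ẋ'−ẋ)/dt = (0.634065681−0.691871966)/0.015635 = -3.697236
  θ̈ = (θ̇'−θ̇)/dt = (0.742940311−0.626017714)/0.015635 = 7.478260
  sinθ=0.099265, cosθ=0.995061
  F = (M+m)·ẍ + m·l·cosθ·θ̈ − m·l·sinθ·θ̇² = -6.023537 + 1.077262 − 0.005632 = -4.951907
step 6→7:
  ẍ = (ẋ'−ẋ)/dt = (0.755650393−0.634065681)/0.015635 = 7.776445
  θ̈ = (θ̇'−θ̇)/dt = (0.575555685−0.742940311)/0.015635 = -10.705764
  sinθ=0.108999, cosθ=0.994042
  F = (M+m)·ẍ + m·l·cosθ·θ̈ − m·l·sinθ·θ̇² = 12.669384 + -1.540612 − 0.008710 = 11.120062
step 7→8:
  ẍ = (ẋ'−ẋ)/dt = (0.773325357−0.755650393)/0.015635 = 1.130474
  θ̈ = (θ̇'−θ̇)/dt = (0.577069771−0.575555685)/0.015635 = 0.096840
  sinθ=0.120538, cosθ=0.992709
  F = (M+m)·ẍ + m·l·cosθ·θ̈ − m·l·sinθ·θ̇² = 1.841769 + 0.013917 − 0.005781 = 1.849905

F_0 = -12.487861 N
F_1 = -7.239143 N
F_2 = 6.491117 N
F_3 = 0.702217 N
F_4 = -12.226069 N
F_5 = -4.951907 N
F_6 = 11.120062 N
F_7 = 1.849905 N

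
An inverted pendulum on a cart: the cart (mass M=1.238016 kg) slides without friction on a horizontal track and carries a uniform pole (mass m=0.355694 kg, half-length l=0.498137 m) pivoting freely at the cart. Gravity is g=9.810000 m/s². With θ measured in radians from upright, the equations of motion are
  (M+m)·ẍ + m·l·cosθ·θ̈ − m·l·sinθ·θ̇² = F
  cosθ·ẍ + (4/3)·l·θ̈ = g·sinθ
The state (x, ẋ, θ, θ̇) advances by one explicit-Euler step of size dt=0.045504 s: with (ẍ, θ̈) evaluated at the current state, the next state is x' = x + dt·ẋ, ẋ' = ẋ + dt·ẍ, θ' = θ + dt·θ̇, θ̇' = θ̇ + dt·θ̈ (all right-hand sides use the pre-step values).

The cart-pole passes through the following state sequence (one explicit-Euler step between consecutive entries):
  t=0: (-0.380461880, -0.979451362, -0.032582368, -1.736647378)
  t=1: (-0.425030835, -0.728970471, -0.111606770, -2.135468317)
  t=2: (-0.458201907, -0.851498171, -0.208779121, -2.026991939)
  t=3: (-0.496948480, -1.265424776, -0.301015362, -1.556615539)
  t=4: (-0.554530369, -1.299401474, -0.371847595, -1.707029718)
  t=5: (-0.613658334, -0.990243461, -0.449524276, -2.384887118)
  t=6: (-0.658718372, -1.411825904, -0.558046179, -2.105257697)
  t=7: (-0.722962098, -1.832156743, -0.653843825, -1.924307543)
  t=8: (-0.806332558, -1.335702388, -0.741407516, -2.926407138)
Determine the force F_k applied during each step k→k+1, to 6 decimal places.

F_0 = 7.238017 N
F_1 = -3.781600 N
F_2 = -12.554488 N
F_3 = -1.622043 N
F_4 = 8.556326 N
F_5 = -13.346730 N
F_6 = -13.707928 N
F_7 = 14.689433 N

step 0→1:
  ẍ = (ẋ'−ẋ)/dt = (-0.728970471−-0.979451362)/0.045504 = 5.504591
  θ̈ = (θ̇'−θ̇)/dt = (-2.135468317−-1.736647378)/0.045504 = -8.764525
  sinθ=-0.032577, cosθ=0.999469
  F = (M+m)·ẍ + m·l·cosθ·θ̈ − m·l·sinθ·θ̇² = 8.772721 + -1.552112 − -0.017408 = 7.238017
step 1→2:
  ẍ = (ẋ'−ẋ)/dt = (-0.851498171−-0.728970471)/0.045504 = -2.692680
  θ̈ = (θ̇'−θ̇)/dt = (-2.026991939−-2.135468317)/0.045504 = 2.383887
  sinθ=-0.111375, cosθ=0.993778
  F = (M+m)·ẍ + m·l·cosθ·θ̈ − m·l·sinθ·θ̇² = -4.291351 + 0.419759 − -0.089991 = -3.781600
step 2→3:
  ẍ = (ẋ'−ẋ)/dt = (-1.265424776−-0.851498171)/0.045504 = -9.096488
  θ̈ = (θ̇'−θ̇)/dt = (-1.556615539−-2.026991939)/0.045504 = 10.337034
  sinθ=-0.207266, cosθ=0.978285
  F = (M+m)·ẍ + m·l·cosθ·θ̈ − m·l·sinθ·θ̇² = -14.497164 + 1.791788 − -0.150889 = -12.554488
step 3→4:
  ẍ = (ẋ'−ẋ)/dt = (-1.299401474−-1.265424776)/0.045504 = -0.746675
  θ̈ = (θ̇'−θ̇)/dt = (-1.707029718−-1.556615539)/0.045504 = -3.305516
  sinθ=-0.296490, cosθ=0.955036
  F = (M+m)·ẍ + m·l·cosθ·θ̈ − m·l·sinθ·θ̇² = -1.189983 + -0.559351 − -0.127291 = -1.622043
step 4→5:
  ẍ = (ẋ'−ẋ)/dt = (-0.990243461−-1.299401474)/0.045504 = 6.794084
  θ̈ = (θ̇'−θ̇)/dt = (-2.384887118−-1.707029718)/0.045504 = -14.896655
  sinθ=-0.363337, cosθ=0.931658
  F = (M+m)·ẍ + m·l·cosθ·θ̈ − m·l·sinθ·θ̇² = 10.827800 + -2.459068 − -0.187593 = 8.556326
step 5→6:
  ẍ = (ẋ'−ẋ)/dt = (-1.411825904−-0.990243461)/0.045504 = -9.264734
  θ̈ = (θ̇'−θ̇)/dt = (-2.105257697−-2.384887118)/0.045504 = 6.145161
  sinθ=-0.434537, cosθ=0.900654
  F = (M+m)·ẍ + m·l·cosθ·θ̈ − m·l·sinθ·θ̇² = -14.765299 + 0.980656 − -0.437913 = -13.346730
step 6→7:
  ẍ = (ẋ'−ẋ)/dt = (-1.832156743−-1.411825904)/0.045504 = -9.237228
  θ̈ = (θ̇'−θ̇)/dt = (-1.924307543−-2.105257697)/0.045504 = 3.976577
  sinθ=-0.529530, cosθ=0.848291
  F = (M+m)·ẍ + m·l·cosθ·θ̈ − m·l·sinθ·θ̇² = -14.721463 + 0.597695 − -0.415840 = -13.707928
step 7→8:
  ẍ = (ẋ'−ẋ)/dt = (-1.335702388−-1.832156743)/0.045504 = 10.910126
  θ̈ = (θ̇'−θ̇)/dt = (-2.926407138−-1.924307543)/0.045504 = -22.022231
  sinθ=-0.608242, cosθ=0.793752
  F = (M+m)·ẍ + m·l·cosθ·θ̈ − m·l·sinθ·θ̇² = 17.387576 + -3.097215 − -0.399071 = 14.689433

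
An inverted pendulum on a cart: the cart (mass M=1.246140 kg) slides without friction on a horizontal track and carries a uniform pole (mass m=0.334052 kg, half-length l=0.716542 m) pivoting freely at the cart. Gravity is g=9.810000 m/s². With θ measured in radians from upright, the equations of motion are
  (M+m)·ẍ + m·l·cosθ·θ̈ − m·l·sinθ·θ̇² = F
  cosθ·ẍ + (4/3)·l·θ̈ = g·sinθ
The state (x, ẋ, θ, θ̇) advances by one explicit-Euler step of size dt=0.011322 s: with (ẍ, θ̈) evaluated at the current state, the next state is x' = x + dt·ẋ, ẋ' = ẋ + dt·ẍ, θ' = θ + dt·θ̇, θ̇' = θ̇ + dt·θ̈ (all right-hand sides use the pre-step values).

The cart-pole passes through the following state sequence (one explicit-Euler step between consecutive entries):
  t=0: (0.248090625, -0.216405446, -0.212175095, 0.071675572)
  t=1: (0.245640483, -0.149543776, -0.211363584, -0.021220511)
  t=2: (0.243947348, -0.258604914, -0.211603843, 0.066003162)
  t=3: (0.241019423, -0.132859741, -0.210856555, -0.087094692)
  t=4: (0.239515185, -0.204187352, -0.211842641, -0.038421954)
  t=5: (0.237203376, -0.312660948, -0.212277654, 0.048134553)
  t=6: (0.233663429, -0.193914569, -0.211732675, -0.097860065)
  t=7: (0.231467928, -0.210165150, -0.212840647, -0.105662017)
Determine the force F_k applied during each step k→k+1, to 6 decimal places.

F_0 = 7.412120 N
F_1 = -13.418464 N
F_2 = 14.385755 N
F_3 = -8.948475 N
F_4 = -13.350385 N
F_5 = 13.556103 N
F_6 = -2.428844 N

step 0→1:
  ẍ = (ẋ'−ẋ)/dt = (-0.149543776−-0.216405446)/0.011322 = 5.905465
  θ̈ = (θ̇'−θ̇)/dt = (-0.021220511−0.071675572)/0.011322 = -8.204918
  sinθ=-0.210587, cosθ=0.977575
  F = (M+m)·ẍ + m·l·cosθ·θ̈ − m·l·sinθ·θ̇² = 9.331768 + -1.919907 − -0.000259 = 7.412120
step 1→2:
  ẍ = (ẋ'−ẋ)/dt = (-0.258604914−-0.149543776)/0.011322 = -9.632674
  θ̈ = (θ̇'−θ̇)/dt = (0.066003162−-0.021220511)/0.011322 = 7.703910
  sinθ=-0.209793, cosθ=0.977746
  F = (M+m)·ẍ + m·l·cosθ·θ̈ − m·l·sinθ·θ̇² = -15.221475 + 1.802988 − -0.000023 = -13.418464
step 2→3:
  ẍ = (ẋ'−ẋ)/dt = (-0.132859741−-0.258604914)/0.011322 = 11.106269
  θ̈ = (θ̇'−θ̇)/dt = (-0.087094692−0.066003162)/0.011322 = -13.522156
  sinθ=-0.210028, cosθ=0.977695
  F = (M+m)·ẍ + m·l·cosθ·θ̈ − m·l·sinθ·θ̇² = 17.550037 + -3.164501 − -0.000219 = 14.385755
step 3→4:
  ẍ = (ẋ'−ẋ)/dt = (-0.204187352−-0.132859741)/0.011322 = -6.299913
  θ̈ = (θ̇'−θ̇)/dt = (-0.038421954−-0.087094692)/0.011322 = 4.298952
  sinθ=-0.209298, cosθ=0.977852
  F = (M+m)·ẍ + m·l·cosθ·θ̈ − m·l·sinθ·θ̇² = -9.955072 + 1.006217 − -0.000380 = -8.948475
step 4→5:
  ẍ = (ẋ'−ẋ)/dt = (-0.312660948−-0.204187352)/0.011322 = -9.580780
  θ̈ = (θ̇'−θ̇)/dt = (0.048134553−-0.038421954)/0.011322 = 7.644984
  sinθ=-0.210262, cosθ=0.977645
  F = (M+m)·ẍ + m·l·cosθ·θ̈ − m·l·sinθ·θ̇² = -15.139472 + 1.789013 − -0.000074 = -13.350385
step 5→6:
  ẍ = (ẋ'−ẋ)/dt = (-0.193914569−-0.312660948)/0.011322 = 10.488110
  θ̈ = (θ̇'−θ̇)/dt = (-0.097860065−0.048134553)/0.011322 = -12.894773
  sinθ=-0.210687, cosθ=0.977554
  F = (M+m)·ẍ + m·l·cosθ·θ̈ − m·l·sinθ·θ̇² = 16.573227 + -3.017241 − -0.000117 = 13.556103
step 6→7:
  ẍ = (ẋ'−ẋ)/dt = (-0.210165150−-0.193914569)/0.011322 = -1.435310
  θ̈ = (θ̇'−θ̇)/dt = (-0.105662017−-0.097860065)/0.011322 = -0.689097
  sinθ=-0.210154, cosθ=0.977668
  F = (M+m)·ẍ + m·l·cosθ·θ̈ − m·l·sinθ·θ̇² = -2.268065 + -0.161260 − -0.000482 = -2.428844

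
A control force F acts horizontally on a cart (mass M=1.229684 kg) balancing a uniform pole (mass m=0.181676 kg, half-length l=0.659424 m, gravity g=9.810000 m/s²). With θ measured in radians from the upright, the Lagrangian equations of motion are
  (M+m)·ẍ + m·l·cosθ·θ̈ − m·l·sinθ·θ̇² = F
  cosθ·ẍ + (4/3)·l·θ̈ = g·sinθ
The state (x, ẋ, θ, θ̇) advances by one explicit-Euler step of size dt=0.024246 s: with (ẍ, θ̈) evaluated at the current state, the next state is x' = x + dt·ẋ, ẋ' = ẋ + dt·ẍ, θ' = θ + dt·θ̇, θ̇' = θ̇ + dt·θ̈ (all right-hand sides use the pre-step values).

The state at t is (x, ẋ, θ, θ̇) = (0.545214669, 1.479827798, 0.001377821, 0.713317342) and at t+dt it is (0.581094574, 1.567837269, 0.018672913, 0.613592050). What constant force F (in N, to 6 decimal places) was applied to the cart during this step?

ẍ = (ẋ'−ẋ)/dt = (1.567837269−1.479827798)/0.024246 = 3.629855
θ̈ = (θ̇'−θ̇)/dt = (0.613592050−0.713317342)/0.024246 = -4.113062
sinθ=0.001378, cosθ=0.999999
F = (M+m)·ẍ + m·l·cosθ·θ̈ − m·l·sinθ·θ̇² = 5.123033 + -0.492751 − 0.000084 = 4.630198

F = 4.630198 N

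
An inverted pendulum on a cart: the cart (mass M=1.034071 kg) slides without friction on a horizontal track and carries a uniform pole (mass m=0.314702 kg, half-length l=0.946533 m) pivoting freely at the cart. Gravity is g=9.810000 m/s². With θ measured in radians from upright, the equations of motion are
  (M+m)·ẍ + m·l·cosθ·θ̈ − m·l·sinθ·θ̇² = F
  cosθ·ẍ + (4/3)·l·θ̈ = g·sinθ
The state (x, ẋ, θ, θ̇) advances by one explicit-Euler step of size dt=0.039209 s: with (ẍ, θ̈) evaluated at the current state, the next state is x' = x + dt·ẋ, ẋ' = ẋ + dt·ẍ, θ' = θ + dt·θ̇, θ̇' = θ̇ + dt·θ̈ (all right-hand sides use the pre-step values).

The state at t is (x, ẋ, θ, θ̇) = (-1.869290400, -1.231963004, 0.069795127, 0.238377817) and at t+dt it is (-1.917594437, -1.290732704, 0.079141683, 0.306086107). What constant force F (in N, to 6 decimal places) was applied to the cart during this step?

F = -1.509697 N

ẍ = (ẋ'−ẋ)/dt = (-1.290732704−-1.231963004)/0.039209 = -1.498883
θ̈ = (θ̇'−θ̇)/dt = (0.306086107−0.238377817)/0.039209 = 1.726856
sinθ=0.069738, cosθ=0.997565
F = (M+m)·ẍ + m·l·cosθ·θ̈ − m·l·sinθ·θ̇² = -2.021653 + 0.513136 − 0.001180 = -1.509697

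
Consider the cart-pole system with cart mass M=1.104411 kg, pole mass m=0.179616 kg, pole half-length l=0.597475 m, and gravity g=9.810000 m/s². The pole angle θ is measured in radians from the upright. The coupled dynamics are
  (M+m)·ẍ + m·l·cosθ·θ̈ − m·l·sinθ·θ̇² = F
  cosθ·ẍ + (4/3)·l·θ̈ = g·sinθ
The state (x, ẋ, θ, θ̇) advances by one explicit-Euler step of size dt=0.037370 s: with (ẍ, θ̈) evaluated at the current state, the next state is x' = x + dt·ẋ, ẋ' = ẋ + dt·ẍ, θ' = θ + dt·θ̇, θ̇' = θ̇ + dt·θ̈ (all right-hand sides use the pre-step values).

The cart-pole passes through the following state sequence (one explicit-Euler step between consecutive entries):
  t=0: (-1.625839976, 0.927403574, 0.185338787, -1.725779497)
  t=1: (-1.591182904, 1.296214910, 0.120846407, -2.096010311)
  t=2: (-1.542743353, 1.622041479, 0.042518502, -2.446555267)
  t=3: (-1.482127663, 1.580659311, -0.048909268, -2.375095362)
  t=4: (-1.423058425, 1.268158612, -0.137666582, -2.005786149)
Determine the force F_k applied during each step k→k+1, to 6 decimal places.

step 0→1:
  ẍ = (ẋ'−ẋ)/dt = (1.296214910−0.927403574)/0.037370 = 9.869182
  θ̈ = (θ̇'−θ̇)/dt = (-2.096010311−-1.725779497)/0.037370 = -9.907167
  sinθ=0.184280, cosθ=0.982874
  F = (M+m)·ẍ + m·l·cosθ·θ̈ − m·l·sinθ·θ̇² = 12.672296 + -1.044990 − 0.058900 = 11.568407
step 1→2:
  ẍ = (ẋ'−ẋ)/dt = (1.622041479−1.296214910)/0.037370 = 8.718934
  θ̈ = (θ̇'−θ̇)/dt = (-2.446555267−-2.096010311)/0.037370 = -9.380384
  sinθ=0.120552, cosθ=0.992707
  F = (M+m)·ẍ + m·l·cosθ·θ̈ − m·l·sinθ·θ̇² = 11.195347 + -0.999324 − 0.056837 = 10.139186
step 2→3:
  ẍ = (ẋ'−ẋ)/dt = (1.580659311−1.622041479)/0.037370 = -1.107363
  θ̈ = (θ̇'−θ̇)/dt = (-2.375095362−-2.446555267)/0.037370 = 1.912227
  sinθ=0.042506, cosθ=0.999096
  F = (M+m)·ẍ + m·l·cosθ·θ̈ − m·l·sinθ·θ̇² = -1.421884 + 0.205027 − 0.027304 = -1.244161
step 3→4:
  ẍ = (ẋ'−ẋ)/dt = (1.268158612−1.580659311)/0.037370 = -8.362341
  θ̈ = (θ̇'−θ̇)/dt = (-2.005786149−-2.375095362)/0.037370 = 9.882505
  sinθ=-0.048890, cosθ=0.998804
  F = (M+m)·ẍ + m·l·cosθ·θ̈ − m·l·sinθ·θ̇² = -10.737472 + 1.059283 − -0.029597 = -9.648592

F_0 = 11.568407 N
F_1 = 10.139186 N
F_2 = -1.244161 N
F_3 = -9.648592 N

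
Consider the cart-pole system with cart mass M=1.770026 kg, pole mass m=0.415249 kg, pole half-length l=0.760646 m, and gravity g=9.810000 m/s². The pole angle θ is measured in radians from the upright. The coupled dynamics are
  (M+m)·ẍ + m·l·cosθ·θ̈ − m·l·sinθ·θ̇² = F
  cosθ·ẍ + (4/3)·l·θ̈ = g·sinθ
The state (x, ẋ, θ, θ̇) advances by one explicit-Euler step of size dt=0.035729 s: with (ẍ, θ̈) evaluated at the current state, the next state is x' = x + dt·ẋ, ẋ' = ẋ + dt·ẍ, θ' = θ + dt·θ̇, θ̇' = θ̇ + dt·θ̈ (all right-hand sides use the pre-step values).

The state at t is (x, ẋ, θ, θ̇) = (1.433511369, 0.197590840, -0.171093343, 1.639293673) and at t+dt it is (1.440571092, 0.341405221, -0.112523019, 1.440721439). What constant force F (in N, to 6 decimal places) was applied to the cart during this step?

F = 7.210743 N

ẍ = (ẋ'−ẋ)/dt = (0.341405221−0.197590840)/0.035729 = 4.025144
θ̈ = (θ̇'−θ̇)/dt = (1.440721439−1.639293673)/0.035729 = -5.557733
sinθ=-0.170260, cosθ=0.985399
F = (M+m)·ẍ + m·l·cosθ·θ̈ − m·l·sinθ·θ̇² = 8.796047 + -1.729821 − -0.144516 = 7.210743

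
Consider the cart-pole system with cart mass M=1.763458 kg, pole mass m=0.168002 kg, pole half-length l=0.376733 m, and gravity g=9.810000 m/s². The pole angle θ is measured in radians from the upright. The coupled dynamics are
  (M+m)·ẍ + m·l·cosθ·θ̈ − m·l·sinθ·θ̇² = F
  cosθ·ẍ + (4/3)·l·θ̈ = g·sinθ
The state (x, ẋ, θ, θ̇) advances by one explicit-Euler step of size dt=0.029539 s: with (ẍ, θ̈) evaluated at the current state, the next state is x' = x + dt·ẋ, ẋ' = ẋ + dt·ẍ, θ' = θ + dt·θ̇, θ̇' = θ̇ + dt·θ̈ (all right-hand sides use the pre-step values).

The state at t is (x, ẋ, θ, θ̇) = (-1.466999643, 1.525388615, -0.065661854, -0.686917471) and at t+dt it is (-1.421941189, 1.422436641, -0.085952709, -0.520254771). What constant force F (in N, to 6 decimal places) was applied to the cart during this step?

F = -6.373407 N

ẍ = (ẋ'−ẋ)/dt = (1.422436641−1.525388615)/0.029539 = -3.485290
θ̈ = (θ̇'−θ̇)/dt = (-0.520254771−-0.686917471)/0.029539 = 5.642124
sinθ=-0.065615, cosθ=0.997845
F = (M+m)·ẍ + m·l·cosθ·θ̈ − m·l·sinθ·θ̇² = -6.731698 + 0.356331 − -0.001960 = -6.373407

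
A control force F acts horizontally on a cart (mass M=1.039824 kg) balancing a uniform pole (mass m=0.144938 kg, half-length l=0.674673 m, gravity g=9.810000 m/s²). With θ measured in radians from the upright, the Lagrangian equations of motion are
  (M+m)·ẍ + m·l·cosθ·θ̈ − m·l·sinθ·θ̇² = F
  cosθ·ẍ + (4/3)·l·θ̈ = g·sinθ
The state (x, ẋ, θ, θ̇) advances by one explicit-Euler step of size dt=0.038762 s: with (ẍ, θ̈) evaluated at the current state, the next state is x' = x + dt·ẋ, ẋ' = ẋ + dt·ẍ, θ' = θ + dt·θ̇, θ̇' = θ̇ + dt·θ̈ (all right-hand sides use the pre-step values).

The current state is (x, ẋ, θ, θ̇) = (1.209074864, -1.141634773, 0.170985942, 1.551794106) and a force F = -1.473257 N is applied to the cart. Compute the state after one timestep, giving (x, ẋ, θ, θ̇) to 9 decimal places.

sinθ=0.170153996, cosθ=0.985417484
temp = (F + m·l·θ̇²·sinθ)/(M+m) = (-1.473257 + 0.040066919)/1.184762 = -1.209686065
θ̈ = (g·sinθ − cosθ·temp)/(l·(4/3 − m·cos²θ/(M+m))) = 3.491818012
ẍ = temp − m·l·θ̈·cosθ/(M+m) = -1.493684759
Euler: x'=1.209074864+0.038762·-1.141634773=1.164822817, ẋ'=-1.141634773+0.038762·-1.493684759=-1.199532982
       θ'=0.170985942+0.038762·1.551794106=0.231136585, θ̇'=1.551794106+0.038762·3.491818012=1.687143956

(1.164822817, -1.199532982, 0.231136585, 1.687143956)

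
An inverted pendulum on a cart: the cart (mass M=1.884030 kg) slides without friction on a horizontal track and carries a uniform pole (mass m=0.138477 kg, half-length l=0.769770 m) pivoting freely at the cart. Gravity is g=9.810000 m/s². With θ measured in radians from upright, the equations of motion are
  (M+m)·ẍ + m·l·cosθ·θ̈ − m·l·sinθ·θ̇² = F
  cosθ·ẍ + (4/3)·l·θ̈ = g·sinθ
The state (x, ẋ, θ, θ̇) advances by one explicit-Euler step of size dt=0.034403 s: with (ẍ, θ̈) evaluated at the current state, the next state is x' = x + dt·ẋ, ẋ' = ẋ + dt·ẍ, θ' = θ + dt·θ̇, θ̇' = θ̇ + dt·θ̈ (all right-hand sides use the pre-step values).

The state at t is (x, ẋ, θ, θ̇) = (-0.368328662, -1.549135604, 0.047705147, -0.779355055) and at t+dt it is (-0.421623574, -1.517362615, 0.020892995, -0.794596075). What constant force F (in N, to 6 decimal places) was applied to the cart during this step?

ẍ = (ẋ'−ẋ)/dt = (-1.517362615−-1.549135604)/0.034403 = 0.923553
θ̈ = (θ̇'−θ̇)/dt = (-0.794596075−-0.779355055)/0.034403 = -0.443014
sinθ=0.047687, cosθ=0.998862
F = (M+m)·ẍ + m·l·cosθ·θ̈ − m·l·sinθ·θ̇² = 1.867892 + -0.047170 − 0.003088 = 1.817635

F = 1.817635 N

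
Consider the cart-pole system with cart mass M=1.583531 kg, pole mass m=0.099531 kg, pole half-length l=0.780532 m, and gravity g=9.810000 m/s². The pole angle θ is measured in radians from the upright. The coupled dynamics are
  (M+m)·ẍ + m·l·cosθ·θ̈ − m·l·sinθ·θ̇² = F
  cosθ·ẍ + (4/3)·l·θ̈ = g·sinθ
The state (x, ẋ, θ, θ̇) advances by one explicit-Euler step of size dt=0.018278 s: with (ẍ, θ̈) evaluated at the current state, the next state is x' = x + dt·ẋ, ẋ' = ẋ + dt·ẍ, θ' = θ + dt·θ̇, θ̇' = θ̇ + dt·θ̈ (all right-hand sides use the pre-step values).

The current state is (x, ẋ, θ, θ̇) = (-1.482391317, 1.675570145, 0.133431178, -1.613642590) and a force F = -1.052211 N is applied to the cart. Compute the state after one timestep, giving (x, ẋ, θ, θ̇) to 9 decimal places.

sinθ=0.133035598, cosθ=0.991111260
temp = (F + m·l·θ̇²·sinθ)/(M+m) = (-1.052211 + 0.026911112)/1.683062 = -0.609187236
θ̈ = (g·sinθ − cosθ·temp)/(l·(4/3 − m·cos²θ/(M+m))) = 1.917734393
ẍ = temp − m·l·θ̈·cosθ/(M+m) = -0.696919600
Euler: x'=-1.482391317+0.018278·1.675570145=-1.451765246, ẋ'=1.675570145+0.018278·-0.696919600=1.662831849
       θ'=0.133431178+0.018278·-1.613642590=0.103937019, θ̇'=-1.613642590+0.018278·1.917734393=-1.578590241

(-1.451765246, 1.662831849, 0.103937019, -1.578590241)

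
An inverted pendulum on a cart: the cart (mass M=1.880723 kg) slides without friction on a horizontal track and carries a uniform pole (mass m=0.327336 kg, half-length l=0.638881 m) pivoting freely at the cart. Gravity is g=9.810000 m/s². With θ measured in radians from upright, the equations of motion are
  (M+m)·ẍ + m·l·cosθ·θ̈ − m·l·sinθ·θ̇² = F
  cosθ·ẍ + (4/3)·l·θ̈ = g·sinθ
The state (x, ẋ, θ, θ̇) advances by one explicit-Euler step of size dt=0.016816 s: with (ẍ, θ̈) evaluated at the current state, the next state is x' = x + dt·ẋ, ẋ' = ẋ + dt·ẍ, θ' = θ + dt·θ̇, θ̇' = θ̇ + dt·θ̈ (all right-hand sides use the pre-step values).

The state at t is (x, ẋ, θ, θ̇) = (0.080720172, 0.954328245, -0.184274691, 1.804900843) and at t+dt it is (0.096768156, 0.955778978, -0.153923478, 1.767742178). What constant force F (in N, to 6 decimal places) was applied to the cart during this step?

F = -0.138969 N

ẍ = (ẋ'−ẋ)/dt = (0.955778978−0.954328245)/0.016816 = 0.086271
θ̈ = (θ̇'−θ̇)/dt = (1.767742178−1.804900843)/0.016816 = -2.209721
sinθ=-0.183234, cosθ=0.983069
F = (M+m)·ẍ + m·l·cosθ·θ̈ − m·l·sinθ·θ̇² = 0.190491 + -0.454292 − -0.124832 = -0.138969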